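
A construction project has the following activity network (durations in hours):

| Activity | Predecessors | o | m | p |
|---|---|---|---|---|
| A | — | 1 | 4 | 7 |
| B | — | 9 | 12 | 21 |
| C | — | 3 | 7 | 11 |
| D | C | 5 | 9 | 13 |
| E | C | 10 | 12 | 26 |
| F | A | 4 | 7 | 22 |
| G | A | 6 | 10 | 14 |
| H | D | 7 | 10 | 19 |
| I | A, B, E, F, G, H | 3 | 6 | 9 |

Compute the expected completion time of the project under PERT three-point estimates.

te_A = (1 + 4·4 + 7)/6 = 24/6 = 4
te_B = (9 + 4·12 + 21)/6 = 78/6 = 13
te_C = (3 + 4·7 + 11)/6 = 42/6 = 7
te_D = (5 + 4·9 + 13)/6 = 54/6 = 9
te_E = (10 + 4·12 + 26)/6 = 84/6 = 14
te_F = (4 + 4·7 + 22)/6 = 54/6 = 9
te_G = (6 + 4·10 + 14)/6 = 60/6 = 10
te_H = (7 + 4·10 + 19)/6 = 66/6 = 11
te_I = (3 + 4·6 + 9)/6 = 36/6 = 6

Forward pass:
ES_A = 0; EF_A = 4
ES_B = 0; EF_B = 13
ES_C = 0; EF_C = 7
ES_D = 7; EF_D = 7+9 = 16
ES_E = 7; EF_E = 7+14 = 21
ES_F = 4; EF_F = 4+9 = 13
ES_G = 4; EF_G = 4+10 = 14
ES_H = 16; EF_H = 16+11 = 27
ES_I = max(EF_A=4, EF_B=13, EF_E=21, EF_F=13, EF_G=14, EF_H=27) = 27; EF_I = 27+6 = 33
Expected project duration μ = 33 hours. Critical path: C → D → H → I.

33 hours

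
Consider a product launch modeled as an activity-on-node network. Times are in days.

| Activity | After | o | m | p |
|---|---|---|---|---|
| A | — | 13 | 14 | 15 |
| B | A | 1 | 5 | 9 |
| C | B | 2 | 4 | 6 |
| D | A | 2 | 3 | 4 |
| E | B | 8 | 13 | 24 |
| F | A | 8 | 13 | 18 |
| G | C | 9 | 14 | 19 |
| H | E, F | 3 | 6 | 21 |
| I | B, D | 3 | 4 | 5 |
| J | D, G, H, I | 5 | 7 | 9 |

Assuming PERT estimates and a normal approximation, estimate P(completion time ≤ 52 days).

0.824

te_A = (13 + 4·14 + 15)/6 = 84/6 = 14; σ²_A = ((15−13)/6)² = 0.111
te_B = (1 + 4·5 + 9)/6 = 30/6 = 5; σ²_B = ((9−1)/6)² = 1.778
te_C = (2 + 4·4 + 6)/6 = 24/6 = 4; σ²_C = ((6−2)/6)² = 0.444
te_D = (2 + 4·3 + 4)/6 = 18/6 = 3; σ²_D = ((4−2)/6)² = 0.111
te_E = (8 + 4·13 + 24)/6 = 84/6 = 14; σ²_E = ((24−8)/6)² = 7.111
te_F = (8 + 4·13 + 18)/6 = 78/6 = 13; σ²_F = ((18−8)/6)² = 2.778
te_G = (9 + 4·14 + 19)/6 = 84/6 = 14; σ²_G = ((19−9)/6)² = 2.778
te_H = (3 + 4·6 + 21)/6 = 48/6 = 8; σ²_H = ((21−3)/6)² = 9.000
te_I = (3 + 4·4 + 5)/6 = 24/6 = 4; σ²_I = ((5−3)/6)² = 0.111
te_J = (5 + 4·7 + 9)/6 = 42/6 = 7; σ²_J = ((9−5)/6)² = 0.444

Forward pass:
ES_A = 0; EF_A = 14
ES_B = 14; EF_B = 14+5 = 19
ES_C = 19; EF_C = 19+4 = 23
ES_D = 14; EF_D = 14+3 = 17
ES_E = 19; EF_E = 19+14 = 33
ES_F = 14; EF_F = 14+13 = 27
ES_G = 23; EF_G = 23+14 = 37
ES_H = max(EF_E=33, EF_F=27) = 33; EF_H = 33+8 = 41
ES_I = max(EF_B=19, EF_D=17) = 19; EF_I = 19+4 = 23
ES_J = max(EF_D=17, EF_G=37, EF_H=41, EF_I=23) = 41; EF_J = 41+7 = 48
Expected project duration μ = 48 days. Critical path: A → B → E → H → J.

Variance along critical path = 0.111 + 1.778 + 7.111 + 9.000 + 0.444 = 18.444; σ = √18.444 = 4.295 days.
Z = (52 − 48) / 4.295 = 0.931
P(T ≤ 52) = Φ(0.931) ≈ 0.824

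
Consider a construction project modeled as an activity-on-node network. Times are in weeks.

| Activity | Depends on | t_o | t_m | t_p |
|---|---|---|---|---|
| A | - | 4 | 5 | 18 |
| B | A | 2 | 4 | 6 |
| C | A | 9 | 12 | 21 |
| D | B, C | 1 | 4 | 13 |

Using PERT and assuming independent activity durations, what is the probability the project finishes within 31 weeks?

0.949

te_A = (4 + 4·5 + 18)/6 = 42/6 = 7; σ²_A = ((18−4)/6)² = 5.444
te_B = (2 + 4·4 + 6)/6 = 24/6 = 4; σ²_B = ((6−2)/6)² = 0.444
te_C = (9 + 4·12 + 21)/6 = 78/6 = 13; σ²_C = ((21−9)/6)² = 4.000
te_D = (1 + 4·4 + 13)/6 = 30/6 = 5; σ²_D = ((13−1)/6)² = 4.000

Forward pass:
ES_A = 0; EF_A = 7
ES_B = 7; EF_B = 7+4 = 11
ES_C = 7; EF_C = 7+13 = 20
ES_D = max(EF_B=11, EF_C=20) = 20; EF_D = 20+5 = 25
Expected project duration μ = 25 weeks. Critical path: A → C → D.

Variance along critical path = 5.444 + 4.000 + 4.000 = 13.444; σ = √13.444 = 3.667 weeks.
Z = (31 − 25) / 3.667 = 1.636
P(T ≤ 31) = Φ(1.636) ≈ 0.949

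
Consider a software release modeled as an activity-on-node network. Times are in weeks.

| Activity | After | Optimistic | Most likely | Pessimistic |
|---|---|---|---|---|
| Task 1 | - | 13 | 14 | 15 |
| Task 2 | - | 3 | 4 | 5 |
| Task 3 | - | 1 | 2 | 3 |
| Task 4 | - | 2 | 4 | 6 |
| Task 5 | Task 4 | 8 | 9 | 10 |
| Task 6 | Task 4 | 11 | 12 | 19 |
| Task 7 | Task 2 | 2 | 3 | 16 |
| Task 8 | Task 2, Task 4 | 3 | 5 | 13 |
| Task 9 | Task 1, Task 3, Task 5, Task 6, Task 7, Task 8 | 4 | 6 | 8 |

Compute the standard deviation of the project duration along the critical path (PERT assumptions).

te_Task 1 = (13 + 4·14 + 15)/6 = 84/6 = 14; σ²_Task 1 = ((15−13)/6)² = 0.111
te_Task 2 = (3 + 4·4 + 5)/6 = 24/6 = 4; σ²_Task 2 = ((5−3)/6)² = 0.111
te_Task 3 = (1 + 4·2 + 3)/6 = 12/6 = 2; σ²_Task 3 = ((3−1)/6)² = 0.111
te_Task 4 = (2 + 4·4 + 6)/6 = 24/6 = 4; σ²_Task 4 = ((6−2)/6)² = 0.444
te_Task 5 = (8 + 4·9 + 10)/6 = 54/6 = 9; σ²_Task 5 = ((10−8)/6)² = 0.111
te_Task 6 = (11 + 4·12 + 19)/6 = 78/6 = 13; σ²_Task 6 = ((19−11)/6)² = 1.778
te_Task 7 = (2 + 4·3 + 16)/6 = 30/6 = 5; σ²_Task 7 = ((16−2)/6)² = 5.444
te_Task 8 = (3 + 4·5 + 13)/6 = 36/6 = 6; σ²_Task 8 = ((13−3)/6)² = 2.778
te_Task 9 = (4 + 4·6 + 8)/6 = 36/6 = 6; σ²_Task 9 = ((8−4)/6)² = 0.444

Forward pass:
ES_Task 1 = 0; EF_Task 1 = 14
ES_Task 2 = 0; EF_Task 2 = 4
ES_Task 3 = 0; EF_Task 3 = 2
ES_Task 4 = 0; EF_Task 4 = 4
ES_Task 5 = 4; EF_Task 5 = 4+9 = 13
ES_Task 6 = 4; EF_Task 6 = 4+13 = 17
ES_Task 7 = 4; EF_Task 7 = 4+5 = 9
ES_Task 8 = max(EF_Task 2=4, EF_Task 4=4) = 4; EF_Task 8 = 4+6 = 10
ES_Task 9 = max(EF_Task 1=14, EF_Task 3=2, EF_Task 5=13, EF_Task 6=17, EF_Task 7=9, EF_Task 8=10) = 17; EF_Task 9 = 17+6 = 23
Expected project duration μ = 23 weeks. Critical path: Task 4 → Task 6 → Task 9.

Variance along critical path = 0.444 + 1.778 + 0.444 = 2.667
σ = √2.667 = 1.633 weeks

1.63 weeks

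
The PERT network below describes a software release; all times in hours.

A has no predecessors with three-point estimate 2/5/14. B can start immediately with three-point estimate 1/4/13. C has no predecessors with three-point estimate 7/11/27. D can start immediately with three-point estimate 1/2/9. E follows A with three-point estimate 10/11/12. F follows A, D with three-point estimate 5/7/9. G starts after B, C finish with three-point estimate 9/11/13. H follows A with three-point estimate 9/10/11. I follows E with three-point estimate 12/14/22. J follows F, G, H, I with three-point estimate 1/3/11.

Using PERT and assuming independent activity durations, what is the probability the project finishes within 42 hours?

0.973

te_A = (2 + 4·5 + 14)/6 = 36/6 = 6; σ²_A = ((14−2)/6)² = 4.000
te_B = (1 + 4·4 + 13)/6 = 30/6 = 5; σ²_B = ((13−1)/6)² = 4.000
te_C = (7 + 4·11 + 27)/6 = 78/6 = 13; σ²_C = ((27−7)/6)² = 11.111
te_D = (1 + 4·2 + 9)/6 = 18/6 = 3; σ²_D = ((9−1)/6)² = 1.778
te_E = (10 + 4·11 + 12)/6 = 66/6 = 11; σ²_E = ((12−10)/6)² = 0.111
te_F = (5 + 4·7 + 9)/6 = 42/6 = 7; σ²_F = ((9−5)/6)² = 0.444
te_G = (9 + 4·11 + 13)/6 = 66/6 = 11; σ²_G = ((13−9)/6)² = 0.444
te_H = (9 + 4·10 + 11)/6 = 60/6 = 10; σ²_H = ((11−9)/6)² = 0.111
te_I = (12 + 4·14 + 22)/6 = 90/6 = 15; σ²_I = ((22−12)/6)² = 2.778
te_J = (1 + 4·3 + 11)/6 = 24/6 = 4; σ²_J = ((11−1)/6)² = 2.778

Forward pass:
ES_A = 0; EF_A = 6
ES_B = 0; EF_B = 5
ES_C = 0; EF_C = 13
ES_D = 0; EF_D = 3
ES_E = 6; EF_E = 6+11 = 17
ES_F = max(EF_A=6, EF_D=3) = 6; EF_F = 6+7 = 13
ES_G = max(EF_B=5, EF_C=13) = 13; EF_G = 13+11 = 24
ES_H = 6; EF_H = 6+10 = 16
ES_I = 17; EF_I = 17+15 = 32
ES_J = max(EF_F=13, EF_G=24, EF_H=16, EF_I=32) = 32; EF_J = 32+4 = 36
Expected project duration μ = 36 hours. Critical path: A → E → I → J.

Variance along critical path = 4.000 + 0.111 + 2.778 + 2.778 = 9.667; σ = √9.667 = 3.109 hours.
Z = (42 − 36) / 3.109 = 1.930
P(T ≤ 42) = Φ(1.930) ≈ 0.973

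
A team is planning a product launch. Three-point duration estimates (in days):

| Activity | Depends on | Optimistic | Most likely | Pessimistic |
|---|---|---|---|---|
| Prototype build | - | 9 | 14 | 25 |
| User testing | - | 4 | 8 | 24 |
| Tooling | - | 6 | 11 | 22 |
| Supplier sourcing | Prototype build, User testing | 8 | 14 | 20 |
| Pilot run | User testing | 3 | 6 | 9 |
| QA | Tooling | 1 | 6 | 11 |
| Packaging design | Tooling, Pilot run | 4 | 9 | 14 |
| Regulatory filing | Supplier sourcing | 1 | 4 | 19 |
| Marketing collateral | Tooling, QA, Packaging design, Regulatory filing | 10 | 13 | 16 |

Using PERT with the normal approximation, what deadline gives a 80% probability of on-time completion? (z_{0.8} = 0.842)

te_Prototype build = (9 + 4·14 + 25)/6 = 90/6 = 15; σ²_Prototype build = ((25−9)/6)² = 7.111
te_User testing = (4 + 4·8 + 24)/6 = 60/6 = 10; σ²_User testing = ((24−4)/6)² = 11.111
te_Tooling = (6 + 4·11 + 22)/6 = 72/6 = 12; σ²_Tooling = ((22−6)/6)² = 7.111
te_Supplier sourcing = (8 + 4·14 + 20)/6 = 84/6 = 14; σ²_Supplier sourcing = ((20−8)/6)² = 4.000
te_Pilot run = (3 + 4·6 + 9)/6 = 36/6 = 6; σ²_Pilot run = ((9−3)/6)² = 1.000
te_QA = (1 + 4·6 + 11)/6 = 36/6 = 6; σ²_QA = ((11−1)/6)² = 2.778
te_Packaging design = (4 + 4·9 + 14)/6 = 54/6 = 9; σ²_Packaging design = ((14−4)/6)² = 2.778
te_Regulatory filing = (1 + 4·4 + 19)/6 = 36/6 = 6; σ²_Regulatory filing = ((19−1)/6)² = 9.000
te_Marketing collateral = (10 + 4·13 + 16)/6 = 78/6 = 13; σ²_Marketing collateral = ((16−10)/6)² = 1.000

Forward pass:
ES_Prototype build = 0; EF_Prototype build = 15
ES_User testing = 0; EF_User testing = 10
ES_Tooling = 0; EF_Tooling = 12
ES_Supplier sourcing = max(EF_Prototype build=15, EF_User testing=10) = 15; EF_Supplier sourcing = 15+14 = 29
ES_Pilot run = 10; EF_Pilot run = 10+6 = 16
ES_QA = 12; EF_QA = 12+6 = 18
ES_Packaging design = max(EF_Tooling=12, EF_Pilot run=16) = 16; EF_Packaging design = 16+9 = 25
ES_Regulatory filing = 29; EF_Regulatory filing = 29+6 = 35
ES_Marketing collateral = max(EF_Tooling=12, EF_QA=18, EF_Packaging design=25, EF_Regulatory filing=35) = 35; EF_Marketing collateral = 35+13 = 48
Expected project duration μ = 48 days. Critical path: Prototype build → Supplier sourcing → Regulatory filing → Marketing collateral.

Variance along critical path = 7.111 + 4.000 + 9.000 + 1.000 = 21.111; σ = 4.595 days.
D = μ + z·σ = 48 + 0.842·4.595 = 51.9 days

51.9 days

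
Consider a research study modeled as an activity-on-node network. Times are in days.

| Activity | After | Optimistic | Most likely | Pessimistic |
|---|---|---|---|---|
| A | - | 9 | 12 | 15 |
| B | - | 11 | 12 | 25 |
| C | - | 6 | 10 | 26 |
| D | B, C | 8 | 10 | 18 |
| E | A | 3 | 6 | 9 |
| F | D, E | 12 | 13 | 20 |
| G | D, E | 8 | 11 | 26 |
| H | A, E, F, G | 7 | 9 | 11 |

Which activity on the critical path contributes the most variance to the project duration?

B

te_A = (9 + 4·12 + 15)/6 = 72/6 = 12; σ²_A = ((15−9)/6)² = 1.000
te_B = (11 + 4·12 + 25)/6 = 84/6 = 14; σ²_B = ((25−11)/6)² = 5.444
te_C = (6 + 4·10 + 26)/6 = 72/6 = 12; σ²_C = ((26−6)/6)² = 11.111
te_D = (8 + 4·10 + 18)/6 = 66/6 = 11; σ²_D = ((18−8)/6)² = 2.778
te_E = (3 + 4·6 + 9)/6 = 36/6 = 6; σ²_E = ((9−3)/6)² = 1.000
te_F = (12 + 4·13 + 20)/6 = 84/6 = 14; σ²_F = ((20−12)/6)² = 1.778
te_G = (8 + 4·11 + 26)/6 = 78/6 = 13; σ²_G = ((26−8)/6)² = 9.000
te_H = (7 + 4·9 + 11)/6 = 54/6 = 9; σ²_H = ((11−7)/6)² = 0.444

Forward pass:
ES_A = 0; EF_A = 12
ES_B = 0; EF_B = 14
ES_C = 0; EF_C = 12
ES_D = max(EF_B=14, EF_C=12) = 14; EF_D = 14+11 = 25
ES_E = 12; EF_E = 12+6 = 18
ES_F = max(EF_D=25, EF_E=18) = 25; EF_F = 25+14 = 39
ES_G = max(EF_D=25, EF_E=18) = 25; EF_G = 25+13 = 38
ES_H = max(EF_A=12, EF_E=18, EF_F=39, EF_G=38) = 39; EF_H = 39+9 = 48
Expected project duration μ = 48 days. Critical path: B → D → F → H.

Variances on critical path: σ²_B=5.444, σ²_D=2.778, σ²_F=1.778, σ²_H=0.444.
Largest is σ²_B = 5.444.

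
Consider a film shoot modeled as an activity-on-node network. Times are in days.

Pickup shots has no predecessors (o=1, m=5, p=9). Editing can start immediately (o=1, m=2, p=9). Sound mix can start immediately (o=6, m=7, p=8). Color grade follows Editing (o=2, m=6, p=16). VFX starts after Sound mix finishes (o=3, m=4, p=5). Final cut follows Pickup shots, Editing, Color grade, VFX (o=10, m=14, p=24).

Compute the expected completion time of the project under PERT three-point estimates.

26 days

te_Pickup shots = (1 + 4·5 + 9)/6 = 30/6 = 5
te_Editing = (1 + 4·2 + 9)/6 = 18/6 = 3
te_Sound mix = (6 + 4·7 + 8)/6 = 42/6 = 7
te_Color grade = (2 + 4·6 + 16)/6 = 42/6 = 7
te_VFX = (3 + 4·4 + 5)/6 = 24/6 = 4
te_Final cut = (10 + 4·14 + 24)/6 = 90/6 = 15

Forward pass:
ES_Pickup shots = 0; EF_Pickup shots = 5
ES_Editing = 0; EF_Editing = 3
ES_Sound mix = 0; EF_Sound mix = 7
ES_Color grade = 3; EF_Color grade = 3+7 = 10
ES_VFX = 7; EF_VFX = 7+4 = 11
ES_Final cut = max(EF_Pickup shots=5, EF_Editing=3, EF_Color grade=10, EF_VFX=11) = 11; EF_Final cut = 11+15 = 26
Expected project duration μ = 26 days. Critical path: Sound mix → VFX → Final cut.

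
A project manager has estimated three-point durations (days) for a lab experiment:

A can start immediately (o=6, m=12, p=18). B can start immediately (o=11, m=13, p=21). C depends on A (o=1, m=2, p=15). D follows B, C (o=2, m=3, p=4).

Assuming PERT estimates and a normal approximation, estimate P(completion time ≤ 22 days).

0.834

te_A = (6 + 4·12 + 18)/6 = 72/6 = 12; σ²_A = ((18−6)/6)² = 4.000
te_B = (11 + 4·13 + 21)/6 = 84/6 = 14; σ²_B = ((21−11)/6)² = 2.778
te_C = (1 + 4·2 + 15)/6 = 24/6 = 4; σ²_C = ((15−1)/6)² = 5.444
te_D = (2 + 4·3 + 4)/6 = 18/6 = 3; σ²_D = ((4−2)/6)² = 0.111

Forward pass:
ES_A = 0; EF_A = 12
ES_B = 0; EF_B = 14
ES_C = 12; EF_C = 12+4 = 16
ES_D = max(EF_B=14, EF_C=16) = 16; EF_D = 16+3 = 19
Expected project duration μ = 19 days. Critical path: A → C → D.

Variance along critical path = 4.000 + 5.444 + 0.111 = 9.556; σ = √9.556 = 3.091 days.
Z = (22 − 19) / 3.091 = 0.970
P(T ≤ 22) = Φ(0.970) ≈ 0.834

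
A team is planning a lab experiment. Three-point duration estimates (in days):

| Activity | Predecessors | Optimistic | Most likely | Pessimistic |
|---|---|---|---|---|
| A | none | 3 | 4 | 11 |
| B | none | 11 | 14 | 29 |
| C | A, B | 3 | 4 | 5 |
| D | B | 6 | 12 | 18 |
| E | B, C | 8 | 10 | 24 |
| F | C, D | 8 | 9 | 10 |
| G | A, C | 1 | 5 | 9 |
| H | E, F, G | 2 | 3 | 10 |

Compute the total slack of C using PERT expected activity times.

5 days

te_A = (3 + 4·4 + 11)/6 = 30/6 = 5
te_B = (11 + 4·14 + 29)/6 = 96/6 = 16
te_C = (3 + 4·4 + 5)/6 = 24/6 = 4
te_D = (6 + 4·12 + 18)/6 = 72/6 = 12
te_E = (8 + 4·10 + 24)/6 = 72/6 = 12
te_F = (8 + 4·9 + 10)/6 = 54/6 = 9
te_G = (1 + 4·5 + 9)/6 = 30/6 = 5
te_H = (2 + 4·3 + 10)/6 = 24/6 = 4

Forward pass:
ES_A = 0; EF_A = 5
ES_B = 0; EF_B = 16
ES_C = max(EF_A=5, EF_B=16) = 16; EF_C = 16+4 = 20
ES_D = 16; EF_D = 16+12 = 28
ES_E = max(EF_B=16, EF_C=20) = 20; EF_E = 20+12 = 32
ES_F = max(EF_C=20, EF_D=28) = 28; EF_F = 28+9 = 37
ES_G = max(EF_A=5, EF_C=20) = 20; EF_G = 20+5 = 25
ES_H = max(EF_E=32, EF_F=37, EF_G=25) = 37; EF_H = 37+4 = 41
Expected project duration μ = 41 days. Critical path: B → D → F → H.

Backward pass:
LF_H = 41; LS_H = 41−4 = 37
LF_G = LS_H = 37; LS_G = 37−5 = 32
LF_F = LS_H = 37; LS_F = 37−9 = 28
LF_E = LS_H = 37; LS_E = 37−12 = 25
LF_D = LS_F = 28; LS_D = 28−12 = 16
LF_C = min(LS_E=25, LS_F=28, LS_G=32) = 25; LS_C = 25−4 = 21
LF_B = min(LS_C=21, LS_D=16, LS_E=25) = 16; LS_B = 16−16 = 0
LF_A = min(LS_C=21, LS_G=32) = 21; LS_A = 21−5 = 16
Slack_C = LS_C − ES_C = 21 − 16 = 5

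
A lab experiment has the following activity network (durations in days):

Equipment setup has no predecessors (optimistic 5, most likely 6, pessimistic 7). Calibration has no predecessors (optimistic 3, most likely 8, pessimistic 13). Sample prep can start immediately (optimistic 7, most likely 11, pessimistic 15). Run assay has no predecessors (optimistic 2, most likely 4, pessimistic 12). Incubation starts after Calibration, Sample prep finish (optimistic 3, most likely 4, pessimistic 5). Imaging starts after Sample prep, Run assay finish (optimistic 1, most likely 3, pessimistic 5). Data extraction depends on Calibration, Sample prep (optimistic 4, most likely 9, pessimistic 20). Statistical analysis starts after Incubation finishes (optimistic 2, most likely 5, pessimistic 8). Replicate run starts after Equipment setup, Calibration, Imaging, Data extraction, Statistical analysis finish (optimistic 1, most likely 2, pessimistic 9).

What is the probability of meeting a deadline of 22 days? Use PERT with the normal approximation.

0.270

te_Equipment setup = (5 + 4·6 + 7)/6 = 36/6 = 6; σ²_Equipment setup = ((7−5)/6)² = 0.111
te_Calibration = (3 + 4·8 + 13)/6 = 48/6 = 8; σ²_Calibration = ((13−3)/6)² = 2.778
te_Sample prep = (7 + 4·11 + 15)/6 = 66/6 = 11; σ²_Sample prep = ((15−7)/6)² = 1.778
te_Run assay = (2 + 4·4 + 12)/6 = 30/6 = 5; σ²_Run assay = ((12−2)/6)² = 2.778
te_Incubation = (3 + 4·4 + 5)/6 = 24/6 = 4; σ²_Incubation = ((5−3)/6)² = 0.111
te_Imaging = (1 + 4·3 + 5)/6 = 18/6 = 3; σ²_Imaging = ((5−1)/6)² = 0.444
te_Data extraction = (4 + 4·9 + 20)/6 = 60/6 = 10; σ²_Data extraction = ((20−4)/6)² = 7.111
te_Statistical analysis = (2 + 4·5 + 8)/6 = 30/6 = 5; σ²_Statistical analysis = ((8−2)/6)² = 1.000
te_Replicate run = (1 + 4·2 + 9)/6 = 18/6 = 3; σ²_Replicate run = ((9−1)/6)² = 1.778

Forward pass:
ES_Equipment setup = 0; EF_Equipment setup = 6
ES_Calibration = 0; EF_Calibration = 8
ES_Sample prep = 0; EF_Sample prep = 11
ES_Run assay = 0; EF_Run assay = 5
ES_Incubation = max(EF_Calibration=8, EF_Sample prep=11) = 11; EF_Incubation = 11+4 = 15
ES_Imaging = max(EF_Sample prep=11, EF_Run assay=5) = 11; EF_Imaging = 11+3 = 14
ES_Data extraction = max(EF_Calibration=8, EF_Sample prep=11) = 11; EF_Data extraction = 11+10 = 21
ES_Statistical analysis = 15; EF_Statistical analysis = 15+5 = 20
ES_Replicate run = max(EF_Equipment setup=6, EF_Calibration=8, EF_Imaging=14, EF_Data extraction=21, EF_Statistical analysis=20) = 21; EF_Replicate run = 21+3 = 24
Expected project duration μ = 24 days. Critical path: Sample prep → Data extraction → Replicate run.

Variance along critical path = 1.778 + 7.111 + 1.778 = 10.667; σ = √10.667 = 3.266 days.
Z = (22 − 24) / 3.266 = -0.612
P(T ≤ 22) = Φ(-0.612) ≈ 0.270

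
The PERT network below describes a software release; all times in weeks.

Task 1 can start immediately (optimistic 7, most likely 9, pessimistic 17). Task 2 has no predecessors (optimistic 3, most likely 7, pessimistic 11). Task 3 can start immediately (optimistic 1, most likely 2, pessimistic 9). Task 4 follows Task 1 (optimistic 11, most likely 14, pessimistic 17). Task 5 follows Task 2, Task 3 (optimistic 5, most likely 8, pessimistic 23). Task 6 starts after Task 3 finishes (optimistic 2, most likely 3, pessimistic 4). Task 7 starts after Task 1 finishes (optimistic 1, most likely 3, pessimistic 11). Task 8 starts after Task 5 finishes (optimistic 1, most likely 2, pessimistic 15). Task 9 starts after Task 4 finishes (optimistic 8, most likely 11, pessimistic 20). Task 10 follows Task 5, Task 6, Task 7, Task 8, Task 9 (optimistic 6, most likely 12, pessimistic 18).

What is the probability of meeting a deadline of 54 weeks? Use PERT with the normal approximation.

te_Task 1 = (7 + 4·9 + 17)/6 = 60/6 = 10; σ²_Task 1 = ((17−7)/6)² = 2.778
te_Task 2 = (3 + 4·7 + 11)/6 = 42/6 = 7; σ²_Task 2 = ((11−3)/6)² = 1.778
te_Task 3 = (1 + 4·2 + 9)/6 = 18/6 = 3; σ²_Task 3 = ((9−1)/6)² = 1.778
te_Task 4 = (11 + 4·14 + 17)/6 = 84/6 = 14; σ²_Task 4 = ((17−11)/6)² = 1.000
te_Task 5 = (5 + 4·8 + 23)/6 = 60/6 = 10; σ²_Task 5 = ((23−5)/6)² = 9.000
te_Task 6 = (2 + 4·3 + 4)/6 = 18/6 = 3; σ²_Task 6 = ((4−2)/6)² = 0.111
te_Task 7 = (1 + 4·3 + 11)/6 = 24/6 = 4; σ²_Task 7 = ((11−1)/6)² = 2.778
te_Task 8 = (1 + 4·2 + 15)/6 = 24/6 = 4; σ²_Task 8 = ((15−1)/6)² = 5.444
te_Task 9 = (8 + 4·11 + 20)/6 = 72/6 = 12; σ²_Task 9 = ((20−8)/6)² = 4.000
te_Task 10 = (6 + 4·12 + 18)/6 = 72/6 = 12; σ²_Task 10 = ((18−6)/6)² = 4.000

Forward pass:
ES_Task 1 = 0; EF_Task 1 = 10
ES_Task 2 = 0; EF_Task 2 = 7
ES_Task 3 = 0; EF_Task 3 = 3
ES_Task 4 = 10; EF_Task 4 = 10+14 = 24
ES_Task 5 = max(EF_Task 2=7, EF_Task 3=3) = 7; EF_Task 5 = 7+10 = 17
ES_Task 6 = 3; EF_Task 6 = 3+3 = 6
ES_Task 7 = 10; EF_Task 7 = 10+4 = 14
ES_Task 8 = 17; EF_Task 8 = 17+4 = 21
ES_Task 9 = 24; EF_Task 9 = 24+12 = 36
ES_Task 10 = max(EF_Task 5=17, EF_Task 6=6, EF_Task 7=14, EF_Task 8=21, EF_Task 9=36) = 36; EF_Task 10 = 36+12 = 48
Expected project duration μ = 48 weeks. Critical path: Task 1 → Task 4 → Task 9 → Task 10.

Variance along critical path = 2.778 + 1.000 + 4.000 + 4.000 = 11.778; σ = √11.778 = 3.432 weeks.
Z = (54 − 48) / 3.432 = 1.748
P(T ≤ 54) = Φ(1.748) ≈ 0.960

0.960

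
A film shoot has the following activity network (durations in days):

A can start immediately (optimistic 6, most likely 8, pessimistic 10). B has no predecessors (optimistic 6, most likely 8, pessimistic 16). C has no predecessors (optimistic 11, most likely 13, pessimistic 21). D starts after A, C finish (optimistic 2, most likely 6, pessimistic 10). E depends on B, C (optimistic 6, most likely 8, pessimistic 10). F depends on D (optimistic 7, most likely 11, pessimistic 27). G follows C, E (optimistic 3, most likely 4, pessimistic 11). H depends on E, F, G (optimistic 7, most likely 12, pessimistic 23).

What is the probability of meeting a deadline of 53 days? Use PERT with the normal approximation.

te_A = (6 + 4·8 + 10)/6 = 48/6 = 8; σ²_A = ((10−6)/6)² = 0.444
te_B = (6 + 4·8 + 16)/6 = 54/6 = 9; σ²_B = ((16−6)/6)² = 2.778
te_C = (11 + 4·13 + 21)/6 = 84/6 = 14; σ²_C = ((21−11)/6)² = 2.778
te_D = (2 + 4·6 + 10)/6 = 36/6 = 6; σ²_D = ((10−2)/6)² = 1.778
te_E = (6 + 4·8 + 10)/6 = 48/6 = 8; σ²_E = ((10−6)/6)² = 0.444
te_F = (7 + 4·11 + 27)/6 = 78/6 = 13; σ²_F = ((27−7)/6)² = 11.111
te_G = (3 + 4·4 + 11)/6 = 30/6 = 5; σ²_G = ((11−3)/6)² = 1.778
te_H = (7 + 4·12 + 23)/6 = 78/6 = 13; σ²_H = ((23−7)/6)² = 7.111

Forward pass:
ES_A = 0; EF_A = 8
ES_B = 0; EF_B = 9
ES_C = 0; EF_C = 14
ES_D = max(EF_A=8, EF_C=14) = 14; EF_D = 14+6 = 20
ES_E = max(EF_B=9, EF_C=14) = 14; EF_E = 14+8 = 22
ES_F = 20; EF_F = 20+13 = 33
ES_G = max(EF_C=14, EF_E=22) = 22; EF_G = 22+5 = 27
ES_H = max(EF_E=22, EF_F=33, EF_G=27) = 33; EF_H = 33+13 = 46
Expected project duration μ = 46 days. Critical path: C → D → F → H.

Variance along critical path = 2.778 + 1.778 + 11.111 + 7.111 = 22.778; σ = √22.778 = 4.773 days.
Z = (53 − 46) / 4.773 = 1.467
P(T ≤ 53) = Φ(1.467) ≈ 0.929

0.929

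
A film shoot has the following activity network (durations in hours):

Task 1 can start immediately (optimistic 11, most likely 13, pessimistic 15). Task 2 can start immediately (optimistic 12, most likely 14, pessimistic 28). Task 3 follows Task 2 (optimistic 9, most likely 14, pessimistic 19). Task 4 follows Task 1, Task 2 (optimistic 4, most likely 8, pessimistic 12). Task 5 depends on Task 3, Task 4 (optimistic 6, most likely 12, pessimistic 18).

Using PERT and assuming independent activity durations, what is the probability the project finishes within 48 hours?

te_Task 1 = (11 + 4·13 + 15)/6 = 78/6 = 13; σ²_Task 1 = ((15−11)/6)² = 0.444
te_Task 2 = (12 + 4·14 + 28)/6 = 96/6 = 16; σ²_Task 2 = ((28−12)/6)² = 7.111
te_Task 3 = (9 + 4·14 + 19)/6 = 84/6 = 14; σ²_Task 3 = ((19−9)/6)² = 2.778
te_Task 4 = (4 + 4·8 + 12)/6 = 48/6 = 8; σ²_Task 4 = ((12−4)/6)² = 1.778
te_Task 5 = (6 + 4·12 + 18)/6 = 72/6 = 12; σ²_Task 5 = ((18−6)/6)² = 4.000

Forward pass:
ES_Task 1 = 0; EF_Task 1 = 13
ES_Task 2 = 0; EF_Task 2 = 16
ES_Task 3 = 16; EF_Task 3 = 16+14 = 30
ES_Task 4 = max(EF_Task 1=13, EF_Task 2=16) = 16; EF_Task 4 = 16+8 = 24
ES_Task 5 = max(EF_Task 3=30, EF_Task 4=24) = 30; EF_Task 5 = 30+12 = 42
Expected project duration μ = 42 hours. Critical path: Task 2 → Task 3 → Task 5.

Variance along critical path = 7.111 + 2.778 + 4.000 = 13.889; σ = √13.889 = 3.727 hours.
Z = (48 − 42) / 3.727 = 1.610
P(T ≤ 48) = Φ(1.610) ≈ 0.946

0.946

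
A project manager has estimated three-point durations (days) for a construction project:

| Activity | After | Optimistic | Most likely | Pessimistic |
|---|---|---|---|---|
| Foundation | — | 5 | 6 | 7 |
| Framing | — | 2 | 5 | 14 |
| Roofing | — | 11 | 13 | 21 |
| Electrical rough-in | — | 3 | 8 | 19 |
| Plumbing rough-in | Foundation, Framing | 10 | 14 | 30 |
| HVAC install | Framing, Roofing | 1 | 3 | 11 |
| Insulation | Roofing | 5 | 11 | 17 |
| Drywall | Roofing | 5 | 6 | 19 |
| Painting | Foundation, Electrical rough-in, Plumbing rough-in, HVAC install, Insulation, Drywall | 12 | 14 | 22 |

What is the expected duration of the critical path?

te_Foundation = (5 + 4·6 + 7)/6 = 36/6 = 6
te_Framing = (2 + 4·5 + 14)/6 = 36/6 = 6
te_Roofing = (11 + 4·13 + 21)/6 = 84/6 = 14
te_Electrical rough-in = (3 + 4·8 + 19)/6 = 54/6 = 9
te_Plumbing rough-in = (10 + 4·14 + 30)/6 = 96/6 = 16
te_HVAC install = (1 + 4·3 + 11)/6 = 24/6 = 4
te_Insulation = (5 + 4·11 + 17)/6 = 66/6 = 11
te_Drywall = (5 + 4·6 + 19)/6 = 48/6 = 8
te_Painting = (12 + 4·14 + 22)/6 = 90/6 = 15

Forward pass:
ES_Foundation = 0; EF_Foundation = 6
ES_Framing = 0; EF_Framing = 6
ES_Roofing = 0; EF_Roofing = 14
ES_Electrical rough-in = 0; EF_Electrical rough-in = 9
ES_Plumbing rough-in = max(EF_Foundation=6, EF_Framing=6) = 6; EF_Plumbing rough-in = 6+16 = 22
ES_HVAC install = max(EF_Framing=6, EF_Roofing=14) = 14; EF_HVAC install = 14+4 = 18
ES_Insulation = 14; EF_Insulation = 14+11 = 25
ES_Drywall = 14; EF_Drywall = 14+8 = 22
ES_Painting = max(EF_Foundation=6, EF_Electrical rough-in=9, EF_Plumbing rough-in=22, EF_HVAC install=18, EF_Insulation=25, EF_Drywall=22) = 25; EF_Painting = 25+15 = 40
Expected project duration μ = 40 days. Critical path: Roofing → Insulation → Painting.

40 days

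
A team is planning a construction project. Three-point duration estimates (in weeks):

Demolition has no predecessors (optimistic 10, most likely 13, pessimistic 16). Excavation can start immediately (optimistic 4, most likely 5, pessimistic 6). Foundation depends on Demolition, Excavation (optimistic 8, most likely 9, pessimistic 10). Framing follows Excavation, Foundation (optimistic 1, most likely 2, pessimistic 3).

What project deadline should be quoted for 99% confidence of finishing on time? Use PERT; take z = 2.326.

te_Demolition = (10 + 4·13 + 16)/6 = 78/6 = 13; σ²_Demolition = ((16−10)/6)² = 1.000
te_Excavation = (4 + 4·5 + 6)/6 = 30/6 = 5; σ²_Excavation = ((6−4)/6)² = 0.111
te_Foundation = (8 + 4·9 + 10)/6 = 54/6 = 9; σ²_Foundation = ((10−8)/6)² = 0.111
te_Framing = (1 + 4·2 + 3)/6 = 12/6 = 2; σ²_Framing = ((3−1)/6)² = 0.111

Forward pass:
ES_Demolition = 0; EF_Demolition = 13
ES_Excavation = 0; EF_Excavation = 5
ES_Foundation = max(EF_Demolition=13, EF_Excavation=5) = 13; EF_Foundation = 13+9 = 22
ES_Framing = max(EF_Excavation=5, EF_Foundation=22) = 22; EF_Framing = 22+2 = 24
Expected project duration μ = 24 weeks. Critical path: Demolition → Foundation → Framing.

Variance along critical path = 1.000 + 0.111 + 0.111 = 1.222; σ = 1.106 weeks.
D = μ + z·σ = 24 + 2.326·1.106 = 26.6 weeks

26.6 weeks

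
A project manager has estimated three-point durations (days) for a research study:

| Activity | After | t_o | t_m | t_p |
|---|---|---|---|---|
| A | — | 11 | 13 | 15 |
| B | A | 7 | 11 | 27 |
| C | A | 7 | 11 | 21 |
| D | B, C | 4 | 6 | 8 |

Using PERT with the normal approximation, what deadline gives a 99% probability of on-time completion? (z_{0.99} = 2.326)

40.1 days

te_A = (11 + 4·13 + 15)/6 = 78/6 = 13; σ²_A = ((15−11)/6)² = 0.444
te_B = (7 + 4·11 + 27)/6 = 78/6 = 13; σ²_B = ((27−7)/6)² = 11.111
te_C = (7 + 4·11 + 21)/6 = 72/6 = 12; σ²_C = ((21−7)/6)² = 5.444
te_D = (4 + 4·6 + 8)/6 = 36/6 = 6; σ²_D = ((8−4)/6)² = 0.444

Forward pass:
ES_A = 0; EF_A = 13
ES_B = 13; EF_B = 13+13 = 26
ES_C = 13; EF_C = 13+12 = 25
ES_D = max(EF_B=26, EF_C=25) = 26; EF_D = 26+6 = 32
Expected project duration μ = 32 days. Critical path: A → B → D.

Variance along critical path = 0.444 + 11.111 + 0.444 = 12.000; σ = 3.464 days.
D = μ + z·σ = 32 + 2.326·3.464 = 40.1 days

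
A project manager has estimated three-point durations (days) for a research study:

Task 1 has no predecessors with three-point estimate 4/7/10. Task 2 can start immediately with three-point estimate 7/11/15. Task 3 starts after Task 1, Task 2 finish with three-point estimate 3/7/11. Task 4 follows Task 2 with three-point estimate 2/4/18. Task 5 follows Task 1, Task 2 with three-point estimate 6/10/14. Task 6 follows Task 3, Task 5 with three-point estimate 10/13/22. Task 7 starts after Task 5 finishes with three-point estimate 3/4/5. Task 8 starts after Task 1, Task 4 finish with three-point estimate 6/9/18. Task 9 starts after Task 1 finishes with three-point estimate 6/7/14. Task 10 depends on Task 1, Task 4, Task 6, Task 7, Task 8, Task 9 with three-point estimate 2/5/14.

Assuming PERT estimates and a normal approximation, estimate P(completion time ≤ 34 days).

te_Task 1 = (4 + 4·7 + 10)/6 = 42/6 = 7; σ²_Task 1 = ((10−4)/6)² = 1.000
te_Task 2 = (7 + 4·11 + 15)/6 = 66/6 = 11; σ²_Task 2 = ((15−7)/6)² = 1.778
te_Task 3 = (3 + 4·7 + 11)/6 = 42/6 = 7; σ²_Task 3 = ((11−3)/6)² = 1.778
te_Task 4 = (2 + 4·4 + 18)/6 = 36/6 = 6; σ²_Task 4 = ((18−2)/6)² = 7.111
te_Task 5 = (6 + 4·10 + 14)/6 = 60/6 = 10; σ²_Task 5 = ((14−6)/6)² = 1.778
te_Task 6 = (10 + 4·13 + 22)/6 = 84/6 = 14; σ²_Task 6 = ((22−10)/6)² = 4.000
te_Task 7 = (3 + 4·4 + 5)/6 = 24/6 = 4; σ²_Task 7 = ((5−3)/6)² = 0.111
te_Task 8 = (6 + 4·9 + 18)/6 = 60/6 = 10; σ²_Task 8 = ((18−6)/6)² = 4.000
te_Task 9 = (6 + 4·7 + 14)/6 = 48/6 = 8; σ²_Task 9 = ((14−6)/6)² = 1.778
te_Task 10 = (2 + 4·5 + 14)/6 = 36/6 = 6; σ²_Task 10 = ((14−2)/6)² = 4.000

Forward pass:
ES_Task 1 = 0; EF_Task 1 = 7
ES_Task 2 = 0; EF_Task 2 = 11
ES_Task 3 = max(EF_Task 1=7, EF_Task 2=11) = 11; EF_Task 3 = 11+7 = 18
ES_Task 4 = 11; EF_Task 4 = 11+6 = 17
ES_Task 5 = max(EF_Task 1=7, EF_Task 2=11) = 11; EF_Task 5 = 11+10 = 21
ES_Task 6 = max(EF_Task 3=18, EF_Task 5=21) = 21; EF_Task 6 = 21+14 = 35
ES_Task 7 = 21; EF_Task 7 = 21+4 = 25
ES_Task 8 = max(EF_Task 1=7, EF_Task 4=17) = 17; EF_Task 8 = 17+10 = 27
ES_Task 9 = 7; EF_Task 9 = 7+8 = 15
ES_Task 10 = max(EF_Task 1=7, EF_Task 4=17, EF_Task 6=35, EF_Task 7=25, EF_Task 8=27, EF_Task 9=15) = 35; EF_Task 10 = 35+6 = 41
Expected project duration μ = 41 days. Critical path: Task 2 → Task 5 → Task 6 → Task 10.

Variance along critical path = 1.778 + 1.778 + 4.000 + 4.000 = 11.556; σ = √11.556 = 3.399 days.
Z = (34 − 41) / 3.399 = -2.059
P(T ≤ 34) = Φ(-2.059) ≈ 0.020

0.020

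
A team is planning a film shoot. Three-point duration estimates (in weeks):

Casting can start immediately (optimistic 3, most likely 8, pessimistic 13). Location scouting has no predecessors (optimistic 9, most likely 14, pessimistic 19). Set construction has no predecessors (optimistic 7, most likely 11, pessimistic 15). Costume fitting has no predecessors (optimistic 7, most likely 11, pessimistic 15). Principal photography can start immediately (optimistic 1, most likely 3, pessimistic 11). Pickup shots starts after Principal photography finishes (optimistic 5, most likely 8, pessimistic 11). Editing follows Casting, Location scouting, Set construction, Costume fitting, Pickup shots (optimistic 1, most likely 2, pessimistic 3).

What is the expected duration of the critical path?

16 weeks

te_Casting = (3 + 4·8 + 13)/6 = 48/6 = 8
te_Location scouting = (9 + 4·14 + 19)/6 = 84/6 = 14
te_Set construction = (7 + 4·11 + 15)/6 = 66/6 = 11
te_Costume fitting = (7 + 4·11 + 15)/6 = 66/6 = 11
te_Principal photography = (1 + 4·3 + 11)/6 = 24/6 = 4
te_Pickup shots = (5 + 4·8 + 11)/6 = 48/6 = 8
te_Editing = (1 + 4·2 + 3)/6 = 12/6 = 2

Forward pass:
ES_Casting = 0; EF_Casting = 8
ES_Location scouting = 0; EF_Location scouting = 14
ES_Set construction = 0; EF_Set construction = 11
ES_Costume fitting = 0; EF_Costume fitting = 11
ES_Principal photography = 0; EF_Principal photography = 4
ES_Pickup shots = 4; EF_Pickup shots = 4+8 = 12
ES_Editing = max(EF_Casting=8, EF_Location scouting=14, EF_Set construction=11, EF_Costume fitting=11, EF_Pickup shots=12) = 14; EF_Editing = 14+2 = 16
Expected project duration μ = 16 weeks. Critical path: Location scouting → Editing.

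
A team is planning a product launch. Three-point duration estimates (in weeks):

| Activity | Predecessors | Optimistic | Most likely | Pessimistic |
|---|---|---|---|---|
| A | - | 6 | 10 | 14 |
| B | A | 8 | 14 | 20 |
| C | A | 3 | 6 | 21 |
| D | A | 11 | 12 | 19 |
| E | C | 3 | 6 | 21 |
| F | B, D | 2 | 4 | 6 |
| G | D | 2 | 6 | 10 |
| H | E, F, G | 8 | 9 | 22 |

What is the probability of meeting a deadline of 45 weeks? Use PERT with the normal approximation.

0.936

te_A = (6 + 4·10 + 14)/6 = 60/6 = 10; σ²_A = ((14−6)/6)² = 1.778
te_B = (8 + 4·14 + 20)/6 = 84/6 = 14; σ²_B = ((20−8)/6)² = 4.000
te_C = (3 + 4·6 + 21)/6 = 48/6 = 8; σ²_C = ((21−3)/6)² = 9.000
te_D = (11 + 4·12 + 19)/6 = 78/6 = 13; σ²_D = ((19−11)/6)² = 1.778
te_E = (3 + 4·6 + 21)/6 = 48/6 = 8; σ²_E = ((21−3)/6)² = 9.000
te_F = (2 + 4·4 + 6)/6 = 24/6 = 4; σ²_F = ((6−2)/6)² = 0.444
te_G = (2 + 4·6 + 10)/6 = 36/6 = 6; σ²_G = ((10−2)/6)² = 1.778
te_H = (8 + 4·9 + 22)/6 = 66/6 = 11; σ²_H = ((22−8)/6)² = 5.444

Forward pass:
ES_A = 0; EF_A = 10
ES_B = 10; EF_B = 10+14 = 24
ES_C = 10; EF_C = 10+8 = 18
ES_D = 10; EF_D = 10+13 = 23
ES_E = 18; EF_E = 18+8 = 26
ES_F = max(EF_B=24, EF_D=23) = 24; EF_F = 24+4 = 28
ES_G = 23; EF_G = 23+6 = 29
ES_H = max(EF_E=26, EF_F=28, EF_G=29) = 29; EF_H = 29+11 = 40
Expected project duration μ = 40 weeks. Critical path: A → D → G → H.

Variance along critical path = 1.778 + 1.778 + 1.778 + 5.444 = 10.778; σ = √10.778 = 3.283 weeks.
Z = (45 − 40) / 3.283 = 1.523
P(T ≤ 45) = Φ(1.523) ≈ 0.936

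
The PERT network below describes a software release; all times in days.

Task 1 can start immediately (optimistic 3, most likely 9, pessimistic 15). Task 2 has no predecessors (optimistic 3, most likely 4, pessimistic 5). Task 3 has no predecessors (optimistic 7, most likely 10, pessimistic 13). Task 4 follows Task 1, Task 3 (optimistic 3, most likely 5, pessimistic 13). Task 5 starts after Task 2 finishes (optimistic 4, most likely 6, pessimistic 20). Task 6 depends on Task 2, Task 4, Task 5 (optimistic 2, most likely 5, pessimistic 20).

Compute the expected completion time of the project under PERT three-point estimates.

te_Task 1 = (3 + 4·9 + 15)/6 = 54/6 = 9
te_Task 2 = (3 + 4·4 + 5)/6 = 24/6 = 4
te_Task 3 = (7 + 4·10 + 13)/6 = 60/6 = 10
te_Task 4 = (3 + 4·5 + 13)/6 = 36/6 = 6
te_Task 5 = (4 + 4·6 + 20)/6 = 48/6 = 8
te_Task 6 = (2 + 4·5 + 20)/6 = 42/6 = 7

Forward pass:
ES_Task 1 = 0; EF_Task 1 = 9
ES_Task 2 = 0; EF_Task 2 = 4
ES_Task 3 = 0; EF_Task 3 = 10
ES_Task 4 = max(EF_Task 1=9, EF_Task 3=10) = 10; EF_Task 4 = 10+6 = 16
ES_Task 5 = 4; EF_Task 5 = 4+8 = 12
ES_Task 6 = max(EF_Task 2=4, EF_Task 4=16, EF_Task 5=12) = 16; EF_Task 6 = 16+7 = 23
Expected project duration μ = 23 days. Critical path: Task 3 → Task 4 → Task 6.

23 days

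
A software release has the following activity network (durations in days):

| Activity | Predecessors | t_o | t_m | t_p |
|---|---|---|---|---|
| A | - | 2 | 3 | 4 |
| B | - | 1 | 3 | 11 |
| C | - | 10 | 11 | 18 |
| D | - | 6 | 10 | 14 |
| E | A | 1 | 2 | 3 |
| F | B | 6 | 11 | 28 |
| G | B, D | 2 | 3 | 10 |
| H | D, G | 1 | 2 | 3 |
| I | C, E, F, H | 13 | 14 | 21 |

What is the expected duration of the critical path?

te_A = (2 + 4·3 + 4)/6 = 18/6 = 3
te_B = (1 + 4·3 + 11)/6 = 24/6 = 4
te_C = (10 + 4·11 + 18)/6 = 72/6 = 12
te_D = (6 + 4·10 + 14)/6 = 60/6 = 10
te_E = (1 + 4·2 + 3)/6 = 12/6 = 2
te_F = (6 + 4·11 + 28)/6 = 78/6 = 13
te_G = (2 + 4·3 + 10)/6 = 24/6 = 4
te_H = (1 + 4·2 + 3)/6 = 12/6 = 2
te_I = (13 + 4·14 + 21)/6 = 90/6 = 15

Forward pass:
ES_A = 0; EF_A = 3
ES_B = 0; EF_B = 4
ES_C = 0; EF_C = 12
ES_D = 0; EF_D = 10
ES_E = 3; EF_E = 3+2 = 5
ES_F = 4; EF_F = 4+13 = 17
ES_G = max(EF_B=4, EF_D=10) = 10; EF_G = 10+4 = 14
ES_H = max(EF_D=10, EF_G=14) = 14; EF_H = 14+2 = 16
ES_I = max(EF_C=12, EF_E=5, EF_F=17, EF_H=16) = 17; EF_I = 17+15 = 32
Expected project duration μ = 32 days. Critical path: B → F → I.

32 days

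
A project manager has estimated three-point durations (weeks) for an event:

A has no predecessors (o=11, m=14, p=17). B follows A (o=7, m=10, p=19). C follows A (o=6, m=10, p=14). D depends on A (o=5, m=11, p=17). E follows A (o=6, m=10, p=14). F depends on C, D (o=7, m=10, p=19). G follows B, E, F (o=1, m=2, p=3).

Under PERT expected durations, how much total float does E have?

te_A = (11 + 4·14 + 17)/6 = 84/6 = 14
te_B = (7 + 4·10 + 19)/6 = 66/6 = 11
te_C = (6 + 4·10 + 14)/6 = 60/6 = 10
te_D = (5 + 4·11 + 17)/6 = 66/6 = 11
te_E = (6 + 4·10 + 14)/6 = 60/6 = 10
te_F = (7 + 4·10 + 19)/6 = 66/6 = 11
te_G = (1 + 4·2 + 3)/6 = 12/6 = 2

Forward pass:
ES_A = 0; EF_A = 14
ES_B = 14; EF_B = 14+11 = 25
ES_C = 14; EF_C = 14+10 = 24
ES_D = 14; EF_D = 14+11 = 25
ES_E = 14; EF_E = 14+10 = 24
ES_F = max(EF_C=24, EF_D=25) = 25; EF_F = 25+11 = 36
ES_G = max(EF_B=25, EF_E=24, EF_F=36) = 36; EF_G = 36+2 = 38
Expected project duration μ = 38 weeks. Critical path: A → D → F → G.

Backward pass:
LF_G = 38; LS_G = 38−2 = 36
LF_F = LS_G = 36; LS_F = 36−11 = 25
LF_E = LS_G = 36; LS_E = 36−10 = 26
LF_D = LS_F = 25; LS_D = 25−11 = 14
LF_C = LS_F = 25; LS_C = 25−10 = 15
LF_B = LS_G = 36; LS_B = 36−11 = 25
LF_A = min(LS_B=25, LS_C=15, LS_D=14, LS_E=26) = 14; LS_A = 14−14 = 0
Slack_E = LS_E − ES_E = 26 − 14 = 12

12 weeks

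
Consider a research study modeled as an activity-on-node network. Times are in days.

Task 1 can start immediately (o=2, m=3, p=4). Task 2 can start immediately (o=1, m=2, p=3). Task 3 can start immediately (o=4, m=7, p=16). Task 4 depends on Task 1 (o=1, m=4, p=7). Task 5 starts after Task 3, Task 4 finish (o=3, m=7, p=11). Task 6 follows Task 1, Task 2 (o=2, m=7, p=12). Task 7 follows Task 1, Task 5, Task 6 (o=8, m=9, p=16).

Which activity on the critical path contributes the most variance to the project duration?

te_Task 1 = (2 + 4·3 + 4)/6 = 18/6 = 3; σ²_Task 1 = ((4−2)/6)² = 0.111
te_Task 2 = (1 + 4·2 + 3)/6 = 12/6 = 2; σ²_Task 2 = ((3−1)/6)² = 0.111
te_Task 3 = (4 + 4·7 + 16)/6 = 48/6 = 8; σ²_Task 3 = ((16−4)/6)² = 4.000
te_Task 4 = (1 + 4·4 + 7)/6 = 24/6 = 4; σ²_Task 4 = ((7−1)/6)² = 1.000
te_Task 5 = (3 + 4·7 + 11)/6 = 42/6 = 7; σ²_Task 5 = ((11−3)/6)² = 1.778
te_Task 6 = (2 + 4·7 + 12)/6 = 42/6 = 7; σ²_Task 6 = ((12−2)/6)² = 2.778
te_Task 7 = (8 + 4·9 + 16)/6 = 60/6 = 10; σ²_Task 7 = ((16−8)/6)² = 1.778

Forward pass:
ES_Task 1 = 0; EF_Task 1 = 3
ES_Task 2 = 0; EF_Task 2 = 2
ES_Task 3 = 0; EF_Task 3 = 8
ES_Task 4 = 3; EF_Task 4 = 3+4 = 7
ES_Task 5 = max(EF_Task 3=8, EF_Task 4=7) = 8; EF_Task 5 = 8+7 = 15
ES_Task 6 = max(EF_Task 1=3, EF_Task 2=2) = 3; EF_Task 6 = 3+7 = 10
ES_Task 7 = max(EF_Task 1=3, EF_Task 5=15, EF_Task 6=10) = 15; EF_Task 7 = 15+10 = 25
Expected project duration μ = 25 days. Critical path: Task 3 → Task 5 → Task 7.

Variances on critical path: σ²_Task 3=4.000, σ²_Task 5=1.778, σ²_Task 7=1.778.
Largest is σ²_Task 3 = 4.000.

Task 3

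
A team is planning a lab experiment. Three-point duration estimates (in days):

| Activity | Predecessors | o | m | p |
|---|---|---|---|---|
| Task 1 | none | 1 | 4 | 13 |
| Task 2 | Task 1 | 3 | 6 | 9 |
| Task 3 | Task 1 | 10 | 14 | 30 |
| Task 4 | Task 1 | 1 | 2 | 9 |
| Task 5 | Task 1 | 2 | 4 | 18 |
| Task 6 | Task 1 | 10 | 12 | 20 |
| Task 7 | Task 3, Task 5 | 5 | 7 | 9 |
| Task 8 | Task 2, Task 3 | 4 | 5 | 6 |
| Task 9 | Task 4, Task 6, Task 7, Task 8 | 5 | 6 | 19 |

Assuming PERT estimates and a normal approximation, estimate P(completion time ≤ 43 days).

te_Task 1 = (1 + 4·4 + 13)/6 = 30/6 = 5; σ²_Task 1 = ((13−1)/6)² = 4.000
te_Task 2 = (3 + 4·6 + 9)/6 = 36/6 = 6; σ²_Task 2 = ((9−3)/6)² = 1.000
te_Task 3 = (10 + 4·14 + 30)/6 = 96/6 = 16; σ²_Task 3 = ((30−10)/6)² = 11.111
te_Task 4 = (1 + 4·2 + 9)/6 = 18/6 = 3; σ²_Task 4 = ((9−1)/6)² = 1.778
te_Task 5 = (2 + 4·4 + 18)/6 = 36/6 = 6; σ²_Task 5 = ((18−2)/6)² = 7.111
te_Task 6 = (10 + 4·12 + 20)/6 = 78/6 = 13; σ²_Task 6 = ((20−10)/6)² = 2.778
te_Task 7 = (5 + 4·7 + 9)/6 = 42/6 = 7; σ²_Task 7 = ((9−5)/6)² = 0.444
te_Task 8 = (4 + 4·5 + 6)/6 = 30/6 = 5; σ²_Task 8 = ((6−4)/6)² = 0.111
te_Task 9 = (5 + 4·6 + 19)/6 = 48/6 = 8; σ²_Task 9 = ((19−5)/6)² = 5.444

Forward pass:
ES_Task 1 = 0; EF_Task 1 = 5
ES_Task 2 = 5; EF_Task 2 = 5+6 = 11
ES_Task 3 = 5; EF_Task 3 = 5+16 = 21
ES_Task 4 = 5; EF_Task 4 = 5+3 = 8
ES_Task 5 = 5; EF_Task 5 = 5+6 = 11
ES_Task 6 = 5; EF_Task 6 = 5+13 = 18
ES_Task 7 = max(EF_Task 3=21, EF_Task 5=11) = 21; EF_Task 7 = 21+7 = 28
ES_Task 8 = max(EF_Task 2=11, EF_Task 3=21) = 21; EF_Task 8 = 21+5 = 26
ES_Task 9 = max(EF_Task 4=8, EF_Task 6=18, EF_Task 7=28, EF_Task 8=26) = 28; EF_Task 9 = 28+8 = 36
Expected project duration μ = 36 days. Critical path: Task 1 → Task 3 → Task 7 → Task 9.

Variance along critical path = 4.000 + 11.111 + 0.444 + 5.444 = 21.000; σ = √21.000 = 4.583 days.
Z = (43 − 36) / 4.583 = 1.528
P(T ≤ 43) = Φ(1.528) ≈ 0.937

0.937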